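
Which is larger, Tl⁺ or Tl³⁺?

Both ions have Z = 81 protons, but Tl³⁺ has lost more electrons, so its remaining electrons feel a larger effective nuclear charge per electron and are pulled in more tightly.
Higher positive charge → smaller ion, so Tl⁺ > Tl³⁺.

Tl⁺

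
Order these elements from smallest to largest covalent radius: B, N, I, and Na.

B is in period 2, group 13; N is in period 2, group 15; Na is in period 3, group 1; I is in period 5, group 17.
Radius decreases left→right (rising Z_eff, same n) and increases top→bottom (higher n).
Neither a single period nor a single group — weigh both effects.
B > N: both are in period 2; the period trend gives B the larger value.
I > B: the two effects oppose for this pair; the down-group effect wins (133 vs 85 pm).
Na > I: the two effects oppose for this pair; the across-period effect wins (155 vs 133 pm).
Approximate values (pm): B 85, N 71, Na 155, I 133.
So from smallest to largest: N < B < I < Na.

N, B, I, Na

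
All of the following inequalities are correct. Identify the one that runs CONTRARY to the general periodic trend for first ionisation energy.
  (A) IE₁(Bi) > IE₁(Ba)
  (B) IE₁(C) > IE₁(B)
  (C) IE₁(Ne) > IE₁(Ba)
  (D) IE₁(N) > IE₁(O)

The general trend: first ionisation energy increases across a period and decreases down a group.
(A) Bi (period 6, group 15) vs Ba (period 6, group 2): the stated order agrees with the simple trend.
(B) C (period 2, group 14) vs B (period 2, group 13): the stated order agrees with the simple trend.
(C) Ne (period 2, group 18) vs Ba (period 6, group 2): the stated order agrees with the simple trend.
(D) N (period 2, group 15) vs O (period 2, group 16): the stated order contradicts the simple trend.
The exception is (D): pairing an electron in O's 2p⁴ costs repulsion energy, so O ionizes more easily than half-filled N (2p³).

(D)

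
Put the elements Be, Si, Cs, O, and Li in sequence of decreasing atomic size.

Li is in period 2, group 1; Be is in period 2, group 2; O is in period 2, group 16; Si is in period 3, group 14; Cs is in period 6, group 1.
Moving right in a period, electrons are added to the same shell under a stronger nuclear pull, so atoms get smaller; moving down, a new shell is opened and atoms get larger.
These span different periods and groups, so the two trends combine.
Be > O: both are in period 2; the period trend gives Be the larger value.
Si > Be: the two effects oppose for this pair; the down-group effect wins (116 vs 102 pm).
Li > Si: period and group pull opposite ways; the across-period shift dominates (133 vs 116 pm).
Cs > Li: Cs sits below Li in group 1, so the down-group effect alone puts Cs larger.
Tabulated atomic radius (pm): Li 133, Be 102, O 63, Si 116, Cs 232.
So from largest to smallest: Cs > Li > Si > Be > O.

Cs > Li > Si > Be > O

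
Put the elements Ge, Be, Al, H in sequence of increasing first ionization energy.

Al, Ge, Be, H

First ionization energy rises across a period (greater Z_eff holds electrons more tightly) and falls down a group (valence electrons are farther from the nucleus).
A diagonal step moves right (one effect) and down (the opposite effect) at once.
Ge > Al: period and group pull opposite ways; the across-period shift dominates (762 vs 578 kJ/mol).
Be > Ge: the two effects oppose for this pair; the down-group effect wins (900 vs 762 kJ/mol).
H > Be: period and group pull opposite ways; the down-group shift dominates (1312 vs 900 kJ/mol).
Tabulated first ionization energy (kJ/mol): H 1312, Be 900, Al 578, Ge 762.
So from lowest to highest: Al < Ge < Be < H.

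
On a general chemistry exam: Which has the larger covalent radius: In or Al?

In

Al is in period 3, group 13; In is in period 5, group 13.
Moving right in a period, electrons are added to the same shell under a stronger nuclear pull, so atoms get smaller; moving down, a new shell is opened and atoms get larger.
All are in group 13, so atomic radius increases down the group.
So In has the larger covalent radius (In > Al).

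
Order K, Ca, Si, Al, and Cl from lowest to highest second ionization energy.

IE_2 is the cost of taking one more electron from the +1 cation: K⁺ is the bare [Ar] core; Ca⁺ still has 1 valence electron; Si⁺ still has 3 valence electrons; Al⁺ still has 2 valence electrons; Cl⁺ still has 6 valence electrons.
Core electrons are held far more tightly than valence electrons, so K tops the IE_2 order.
Valence configurations: Ca⁺ [Ar]4s¹, Si⁺ [Ne]3s²3p¹, Al⁺ [Ne]3s², Cl⁺ [Ne]3s²3p⁴.
Si⁺ loses a lone 3p electron whereas Al⁺ must break into a filled 3s² pair, so IE_2(Al) > IE_2(Si) even though Si has the higher nuclear charge.
Approximate IE_2 values (kJ/mol): K 3052, Ca 1145, Si 1577, Al 1817, Cl 2298.
Putting it together, IE_2: Ca < Si < Al < Cl < K.

Ca, Si, Al, Cl, K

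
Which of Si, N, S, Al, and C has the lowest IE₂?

The second ionization energy removes an electron from the +1 ion. For each element: Si⁺ still has 3 valence electrons; N⁺ still has 4 valence electrons; S⁺ still has 5 valence electrons; Al⁺ still has 2 valence electrons; C⁺ still has 3 valence electrons.
All are still removing valence electrons, so compare the +1 ions as you would atoms: IE_2 generally rises across a period (higher Z_eff) and falls down a group (larger shell), subject to the usual subshell exceptions.
Valence configurations: Si⁺ [Ne]3s²3p¹, N⁺ [He]2s²2p², S⁺ [Ne]3s²3p³, Al⁺ [Ne]3s², C⁺ [He]2s²2p¹.
Si⁺ loses a lone 3p electron whereas Al⁺ must break into a filled 3s² pair, so IE_2(Al) > IE_2(Si) even though Si has the higher nuclear charge.
The numbers (kJ/mol): Si 1577, N 2856, S 2252, Al 1817, C 2353.
So the second ionization energies run Si < Al < S < C < N.

Si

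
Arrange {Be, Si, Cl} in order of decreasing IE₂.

Cl > Be > Si

The second ionization energy removes an electron from the +1 ion. For each element: Be⁺ still has 1 valence electron; Si⁺ still has 3 valence electrons; Cl⁺ still has 6 valence electrons.
All are still removing valence electrons, so compare the +1 ions as you would atoms: IE_2 generally rises across a period (higher Z_eff) and falls down a group (larger shell), subject to the usual subshell exceptions.
Valence configurations: Be⁺ [He]2s¹, Si⁺ [Ne]3s²3p¹, Cl⁺ [Ne]3s²3p⁴.
The numbers (kJ/mol): Be 1757, Si 1577, Cl 2298.
Hence IE_2: Si < Be < Cl.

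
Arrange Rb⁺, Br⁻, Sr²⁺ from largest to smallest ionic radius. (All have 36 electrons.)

All of these have 36 electrons, so size is governed by nuclear charge alone: the more protons, the stronger the pull on the same electron cloud, and the smaller the ion.
Nuclear charges: Sr²⁺ (Z=38), Rb⁺ (Z=37), Br⁻ (Z=35).
Largest to smallest: Br⁻ > Rb⁺ > Sr²⁺.

Br⁻ > Rb⁺ > Sr²⁺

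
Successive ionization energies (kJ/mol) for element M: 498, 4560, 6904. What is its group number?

Look for the largest jump between consecutive ionization energies: IE2/IE1 ≈ 9.2, far larger than any earlier ratio.
That jump marks the point where a core electron is being removed. So the atom has 1 valence electron.
A main-group element with 1 valence electron is in group 1.

Group 1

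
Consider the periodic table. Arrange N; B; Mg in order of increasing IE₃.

B < N < Mg

After 2 electrons have been removed, what remains? N²⁺ still has 3 valence electrons; B²⁺ still has 1 valence electron; Mg²⁺ is the bare [Ne] core.
Pulling an electron out of a noble-gas core costs far more than removing a remaining valence electron, so Mg sits at the high end of IE_3.
Valence configurations: N²⁺ [He]2s²2p¹, B²⁺ [He]2s¹.
Approximate IE_3 values (kJ/mol): N 4578, B 3660, Mg 7733.
Hence IE_3: B < N < Mg.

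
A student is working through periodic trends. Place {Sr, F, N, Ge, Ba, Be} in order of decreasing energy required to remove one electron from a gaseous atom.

F > N > Be > Ge > Sr > Ba

Be is in period 2, group 2; N is in period 2, group 15; F is in period 2, group 17; Ge is in period 4, group 14; Sr is in period 5, group 2; Ba is in period 6, group 2.
Removing the outermost electron gets harder across a period and easier down a group.
Here both period and group differ, so the two effects have to be weighed against each other.
Sr > Ba: they share group 2; the group trend gives Sr the larger value.
Ge > Sr: relative to Sr, both the across-period and down-group shifts push Ge's first ionization energy up.
Be > Ge: period and group pull opposite ways; the down-group shift dominates (900 vs 762 kJ/mol).
N > Be: both are in period 2; the period trend gives N the larger value.
F > N: both are in period 2; the period trend gives F the larger value.
Approximate values (kJ/mol): Be 900, N 1402, F 1681, Ge 762, Sr 550, Ba 503.
So from highest to lowest: F > N > Be > Ge > Sr > Ba.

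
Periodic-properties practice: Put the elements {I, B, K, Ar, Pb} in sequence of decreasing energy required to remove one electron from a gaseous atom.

Ar > I > B > Pb > K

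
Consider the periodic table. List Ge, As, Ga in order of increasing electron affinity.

Ga is in period 4, group 13; Ge is in period 4, group 14; As is in period 4, group 15.
Adding an electron releases more energy for atoms nearer the top right (short of the noble gases).
All lie in period 4; the across-period trend (electron affinity increases left to right) applies, with the exception below.
Note the exception: Ge has a higher electron affinity than As, contrary to the simple trend — adding an electron to As's half-filled 4p³ is unfavourable, so Ge (4p²) has the more exothermic EA.
Approximate values (kJ/mol): Ga 29, Ge 119, As 78.
So from lowest to highest: Ga < As < Ge.

Ga < As < Ge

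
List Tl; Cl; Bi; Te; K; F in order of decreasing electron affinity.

Cl > F > Te > Bi > K > Tl

F is in period 2, group 17; Cl is in period 3, group 17; K is in period 4, group 1; Te is in period 5, group 16; Tl is in period 6, group 13; Bi is in period 6, group 15.
EA tends to increase across a period and decrease down a group, though the pattern is less regular than for IE or radius.
These span different periods and groups, so the two trends combine.
K > Tl: period and group pull opposite ways; the down-group shift dominates (48 vs 19 kJ/mol).
Bi > K: the two effects oppose for this pair; the across-period effect wins (91 vs 48 kJ/mol).
Te > Bi: both effects reinforce here, so Te is clearly the higher of the two.
F > Te: both effects reinforce here, so F is clearly the higher of the two.
Cl > F: this pair runs against the simple trend — see the exception note.
Note the exception: Cl has a higher electron affinity than F, contrary to the simple trend — F's small 2p subshell makes the incoming electron feel strong e⁻–e⁻ repulsion, so Cl actually releases more energy on gaining an electron.
Approximate values (kJ/mol): F 328, Cl 349, K 48, Te 190, Tl 19, Bi 91.
So from highest to lowest: Cl > F > Te > Bi > K > Tl.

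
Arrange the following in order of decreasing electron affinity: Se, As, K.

Se > As > K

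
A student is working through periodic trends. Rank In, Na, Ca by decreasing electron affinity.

Na, In, Ca

Electron affinity generally becomes more exothermic across a period toward the halogens and less exothermic down a group.
A diagonal step moves right (one effect) and down (the opposite effect) at once.
In > Ca: period and group pull opposite ways; the across-period shift dominates (29 vs 2 kJ/mol).
Na > In: period and group pull opposite ways; the down-group shift dominates (53 vs 29 kJ/mol).
Approximate values (kJ/mol): Na 53, Ca 2, In 29.
So from highest to lowest: Na > In > Ca.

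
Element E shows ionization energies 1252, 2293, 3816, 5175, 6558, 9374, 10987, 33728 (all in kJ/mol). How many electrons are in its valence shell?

Look for the largest jump between consecutive ionization energies: IE8/IE7 ≈ 3.1, far larger than any earlier ratio.
That jump marks the point where a core electron is being removed. So the atom has 7 valence electrons.

7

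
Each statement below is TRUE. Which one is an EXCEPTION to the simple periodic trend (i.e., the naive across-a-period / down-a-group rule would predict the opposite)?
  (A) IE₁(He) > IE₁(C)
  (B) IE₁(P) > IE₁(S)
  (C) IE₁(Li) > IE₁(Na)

The general trend: first ionization energy increases across a period and decreases down a group.
(A) He (period 1, group 18) vs C (period 2, group 14): the stated order agrees with the simple trend.
(B) P (period 3, group 15) vs S (period 3, group 16): the stated order contradicts the simple trend.
(C) Li (period 2, group 1) vs Na (period 3, group 1): the stated order agrees with the simple trend.
The exception is (B): S (3p⁴) ionizes more easily than half-filled P (3p³) because the paired 3p electron in S is pushed out by e⁻–e⁻ repulsion.

(B)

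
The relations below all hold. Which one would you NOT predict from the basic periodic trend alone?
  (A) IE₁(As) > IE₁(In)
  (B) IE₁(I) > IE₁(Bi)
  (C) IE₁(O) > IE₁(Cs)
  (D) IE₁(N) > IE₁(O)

The general trend: IE₁ increases across a period and decreases down a group.
(A) As (period 4, group 15) vs In (period 5, group 13): the stated order agrees with the simple trend.
(B) I (period 5, group 17) vs Bi (period 6, group 15): the stated order agrees with the simple trend.
(C) O (period 2, group 16) vs Cs (period 6, group 1): the stated order agrees with the simple trend.
(D) N (period 2, group 15) vs O (period 2, group 16): the stated order contradicts the simple trend.
The exception is (D): pairing an electron in O's 2p⁴ costs repulsion energy, so O ionizes more easily than half-filled N (2p³).

(D)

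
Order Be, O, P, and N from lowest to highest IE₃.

The third ionization energy removes an electron from the +2 ion. For each element: Be²⁺ is the bare [He] core; O²⁺ still has 4 valence electrons; P²⁺ still has 3 valence electrons; N²⁺ still has 3 valence electrons.
Pulling an electron out of a noble-gas core costs far more than removing a remaining valence electron, so Be sits at the high end of IE_3.
Valence configurations: O²⁺ [He]2s²2p², P²⁺ [Ne]3s²3p¹, N²⁺ [He]2s²2p¹.
Tabulated IE_3 (kJ/mol): Be 14849, O 5300, P 2914, N 4578.
Putting it together, IE_3: P < N < O < Be.

P < N < O < Be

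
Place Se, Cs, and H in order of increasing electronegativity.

H is in period 1, group 1; Se is in period 4, group 16; Cs is in period 6, group 1.
Electronegativity increases across a period and decreases down a group, tracking effective nuclear charge and atomic size.
Neither a single period nor a single group — weigh both effects.
H > Cs: they share group 1; the group trend gives H the larger value.
Se > H: the two effects oppose for this pair; the across-period effect wins (2.55 vs 2.20).
Approximate values (Pauling): H 2.20, Se 2.55, Cs 0.79.
So from lowest to highest: Cs < H < Se.

Cs < H < Se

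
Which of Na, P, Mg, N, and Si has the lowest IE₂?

Mg

After 1 electron has been removed, what remains? Na⁺ is the bare [Ne] core; P⁺ still has 4 valence electrons; Mg⁺ still has 1 valence electron; N⁺ still has 4 valence electrons; Si⁺ still has 3 valence electrons.
Breaking into a closed-shell core is much more expensive than removing a leftover valence electron — Na has the largest IE_2 here.
Valence configurations: P⁺ [Ne]3s²3p², Mg⁺ [Ne]3s¹, N⁺ [He]2s²2p², Si⁺ [Ne]3s²3p¹.
Approximate IE_2 values (kJ/mol): Na 4562, P 1907, Mg 1451, N 2856, Si 1577.
Putting it together, IE_2: Mg < Si < P < N < Na.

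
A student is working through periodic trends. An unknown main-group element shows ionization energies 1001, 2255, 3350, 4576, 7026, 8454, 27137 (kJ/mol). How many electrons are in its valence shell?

Look for the largest jump between consecutive ionization energies: IE7/IE6 ≈ 3.2, far larger than any earlier ratio.
That jump marks the point where a core electron is being removed. So the atom has 6 valence electrons.

6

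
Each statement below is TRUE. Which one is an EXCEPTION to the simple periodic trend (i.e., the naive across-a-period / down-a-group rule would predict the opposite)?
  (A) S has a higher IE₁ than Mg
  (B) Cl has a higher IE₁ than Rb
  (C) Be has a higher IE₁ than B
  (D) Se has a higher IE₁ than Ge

(C)

The general trend: IE₁ increases across a period and decreases down a group.
(A) S (period 3, group 16) vs Mg (period 3, group 2): the stated order agrees with the simple trend.
(B) Cl (period 3, group 17) vs Rb (period 5, group 1): the stated order agrees with the simple trend.
(C) Be (period 2, group 2) vs B (period 2, group 13): the stated order contradicts the simple trend.
(D) Se (period 4, group 16) vs Ge (period 4, group 14): the stated order agrees with the simple trend.
The exception is (C): removing B's lone 2p electron is easier than breaking Be's filled 2s².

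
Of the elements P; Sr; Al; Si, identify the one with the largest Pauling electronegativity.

P

EN rises left→right (higher Z_eff, smaller atoms) and falls top→bottom (larger, more shielded atoms).
Here both period and group differ, so the two effects have to be weighed against each other.
Al > Sr: both effects reinforce here, so Al is clearly the higher of the two.
Si > Al: Si lies to the right of Al in period 3, so the across-period effect alone puts Si higher.
P > Si: P lies to the right of Si in period 3, so the across-period effect alone puts P higher.
Approximate values (Pauling): Al 1.61, Si 1.90, P 2.19, Sr 0.95.
The largest Pauling electronegativity among these belongs to P.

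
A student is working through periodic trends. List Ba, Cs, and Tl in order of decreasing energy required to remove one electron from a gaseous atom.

Tl, Ba, Cs

IE₁ increases left→right with effective nuclear charge and decreases top→bottom as the valence shell moves farther out.
All lie in period 6, so first ionization energy increases left to right.
So from highest to lowest: Tl > Ba > Cs.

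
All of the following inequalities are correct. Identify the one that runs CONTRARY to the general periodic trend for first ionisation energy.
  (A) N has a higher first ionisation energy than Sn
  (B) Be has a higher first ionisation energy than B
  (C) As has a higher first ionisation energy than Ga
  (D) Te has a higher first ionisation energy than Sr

The general trend: first ionisation energy increases across a period and decreases down a group.
(A) N (period 2, group 15) vs Sn (period 5, group 14): the stated order agrees with the simple trend.
(B) Be (period 2, group 2) vs B (period 2, group 13): the stated order contradicts the simple trend.
(C) As (period 4, group 15) vs Ga (period 4, group 13): the stated order agrees with the simple trend.
(D) Te (period 5, group 16) vs Sr (period 5, group 2): the stated order agrees with the simple trend.
The exception is (B): removing B's lone 2p electron is easier than breaking Be's filled 2s².

(B)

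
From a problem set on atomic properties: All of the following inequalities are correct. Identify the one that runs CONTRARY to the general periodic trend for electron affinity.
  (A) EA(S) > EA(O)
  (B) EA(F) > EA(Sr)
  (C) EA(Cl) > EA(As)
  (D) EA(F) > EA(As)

(A)

The general trend: electron affinity increases across a period and decreases down a group.
(A) S (period 3, group 16) vs O (period 2, group 16): the stated order contradicts the simple trend.
(B) F (period 2, group 17) vs Sr (period 5, group 2): the stated order agrees with the simple trend.
(C) Cl (period 3, group 17) vs As (period 4, group 15): the stated order agrees with the simple trend.
(D) F (period 2, group 17) vs As (period 4, group 15): the stated order agrees with the simple trend.
The exception is (A): the compact 2p subshell of O repels the added electron more than S's larger 3p does.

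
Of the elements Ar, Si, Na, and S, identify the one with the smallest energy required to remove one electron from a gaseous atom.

Na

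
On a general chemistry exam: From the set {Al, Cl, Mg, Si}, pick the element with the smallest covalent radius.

Cl

Mg is in period 3, group 2; Al is in period 3, group 13; Si is in period 3, group 14; Cl is in period 3, group 17.
Atomic radius shrinks across a period as nuclear charge pulls the same shell inward, and grows down a group as new shells are added.
All lie in period 3, so atomic radius increases right to left.
The smallest covalent radius among these belongs to Cl.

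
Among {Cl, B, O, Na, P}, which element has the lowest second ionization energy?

IE_2 is the cost of taking one more electron from the +1 cation: Cl⁺ still has 6 valence electrons; B⁺ still has 2 valence electrons; O⁺ still has 5 valence electrons; Na⁺ is the bare [Ne] core; P⁺ still has 4 valence electrons.
Core electrons are held far more tightly than valence electrons, so Na tops the IE_2 order.
Valence configurations: Cl⁺ [Ne]3s²3p⁴, B⁺ [He]2s², O⁺ [He]2s²2p³, P⁺ [Ne]3s²3p².
The numbers (kJ/mol): Cl 2298, B 2427, O 3388, Na 4562, P 1907.
Putting it together, IE_2: P < Cl < B < O < Na.

P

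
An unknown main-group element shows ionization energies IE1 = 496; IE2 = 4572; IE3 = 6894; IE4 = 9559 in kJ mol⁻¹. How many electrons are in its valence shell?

Look for the largest jump between consecutive ionization energies: IE2/IE1 ≈ 9.2, far larger than any earlier ratio.
That jump marks the point where a core electron is being removed. So the atom has 1 valence electron.

1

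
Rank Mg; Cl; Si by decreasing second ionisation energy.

After 1 electron has been removed, what remains? Mg⁺ still has 1 valence electron; Cl⁺ still has 6 valence electrons; Si⁺ still has 3 valence electrons.
All are still removing valence electrons, so compare the +1 ions as you would atoms: IE_2 generally rises across a period (higher Z_eff) and falls down a group (larger shell), subject to the usual subshell exceptions.
Valence configurations: Mg⁺ [Ne]3s¹, Cl⁺ [Ne]3s²3p⁴, Si⁺ [Ne]3s²3p¹.
Approximate IE_2 values (kJ/mol): Mg 1451, Cl 2298, Si 1577.
Overall IE_2 order: Mg < Si < Cl.

Cl, Si, Mg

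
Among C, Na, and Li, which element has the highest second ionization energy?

Li

Consider each +1 ion: C⁺ still has 3 valence electrons; Na⁺ is the bare [Ne] core; Li⁺ is the bare [He] core.
Core electrons are held far more tightly than valence electrons, so Na and Li top the IE_2 order.
Tabulated IE_2 (kJ/mol): C 2353, Na 4562, Li 7298.
Overall IE_2 order: C < Na < Li.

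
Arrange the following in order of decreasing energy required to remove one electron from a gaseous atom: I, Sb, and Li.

I > Sb > Li

Across a period the outer electron is held more tightly (higher IE₁); down a group it sits in a higher shell, more shielded, and comes off more easily.
These span different periods and groups, so the two trends combine.
Sb > Li: period and group pull opposite ways; the across-period shift dominates (831 vs 520 kJ/mol).
I > Sb: both are in period 5; the period trend gives I the larger value.
Approximate values (kJ/mol): Li 520, Sb 831, I 1008.
So from highest to lowest: I > Sb > Li.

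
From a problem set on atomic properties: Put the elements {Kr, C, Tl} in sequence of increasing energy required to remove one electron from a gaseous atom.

Tl < C < Kr

Removing the outermost electron gets harder across a period and easier down a group.
Here both period and group differ, so the two effects have to be weighed against each other.
C > Tl: relative to Tl, both the across-period and down-group shifts push C's first ionization energy up.
Kr > C: period and group pull opposite ways; the across-period shift dominates (1351 vs 1086 kJ/mol).
Tabulated first ionization energy (kJ/mol): C 1086, Kr 1351, Tl 589.
So from lowest to highest: Tl < C < Kr.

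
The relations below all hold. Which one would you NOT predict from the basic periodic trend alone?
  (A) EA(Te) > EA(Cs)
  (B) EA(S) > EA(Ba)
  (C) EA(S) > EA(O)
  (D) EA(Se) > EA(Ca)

(C)

The general trend: electron affinity increases across a period and decreases down a group.
(A) Te (period 5, group 16) vs Cs (period 6, group 1): the stated order agrees with the simple trend.
(B) S (period 3, group 16) vs Ba (period 6, group 2): the stated order agrees with the simple trend.
(C) S (period 3, group 16) vs O (period 2, group 16): the stated order contradicts the simple trend.
(D) Se (period 4, group 16) vs Ca (period 4, group 2): the stated order agrees with the simple trend.
The exception is (C): the compact 2p subshell of O repels the added electron more than S's larger 3p does.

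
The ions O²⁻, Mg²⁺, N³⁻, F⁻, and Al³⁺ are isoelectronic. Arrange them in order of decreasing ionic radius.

All of these have 10 electrons, so size is governed by nuclear charge alone: the more protons, the stronger the pull on the same electron cloud, and the smaller the ion.
Nuclear charges: Al³⁺ (Z=13), Mg²⁺ (Z=12), F⁻ (Z=9), O²⁻ (Z=8), N³⁻ (Z=7).
Largest to smallest: N³⁻ > O²⁻ > F⁻ > Mg²⁺ > Al³⁺.

N³⁻ > O²⁻ > F⁻ > Mg²⁺ > Al³⁺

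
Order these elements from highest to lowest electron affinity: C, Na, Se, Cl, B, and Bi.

Electron affinity generally becomes more exothermic across a period toward the halogens and less exothermic down a group.
Here both period and group differ, so the two effects have to be weighed against each other.
Na > B: this pair runs against the simple trend — see the exception note.
Bi > Na: period and group pull opposite ways; the across-period shift dominates (91 vs 53 kJ/mol).
C > Bi: the two effects oppose for this pair; the down-group effect wins (122 vs 91 kJ/mol).
Se > C: the two effects oppose for this pair; the across-period effect wins (195 vs 122 kJ/mol).
Cl > Se: relative to Se, both the across-period and down-group shifts push Cl's electron affinity up.
Note the exception: Na has a higher electron affinity than B, contrary to the simple trend — B's ns²np¹ configuration gives only a small electron affinity — the sparsely filled np subshell binds an added electron weakly.
For reference (kJ/mol): B 27, C 122, Na 53, Cl 349, Se 195, Bi 91.
So from highest to lowest: Cl > Se > C > Bi > Na > B.

Cl > Se > C > Bi > Na > B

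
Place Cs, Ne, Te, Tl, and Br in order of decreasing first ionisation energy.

Ne > Br > Te > Tl > Cs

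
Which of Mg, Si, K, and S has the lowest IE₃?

Si

Consider each +2 ion: Mg²⁺ is the bare [Ne] core; Si²⁺ still has 2 valence electrons; K²⁺ is already 1 electron into the core; S²⁺ still has 4 valence electrons.
Breaking into a closed-shell core is much more expensive than removing a leftover valence electron — K and Mg have the largest IE_3 here.
Valence configurations: Si²⁺ [Ne]3s², S²⁺ [Ne]3s²3p².
Approximate IE_3 values (kJ/mol): Mg 7733, Si 3232, K 4420, S 3357.
Putting it together, IE_3: Si < S < K < Mg.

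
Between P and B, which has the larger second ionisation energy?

After 1 electron has been removed, what remains? P⁺ still has 4 valence electrons; B⁺ still has 2 valence electrons.
All are still removing valence electrons, so compare the +1 ions as you would atoms: IE_2 generally rises across a period (higher Z_eff) and falls down a group (larger shell), subject to the usual subshell exceptions.
Valence configurations: P⁺ [Ne]3s²3p², B⁺ [He]2s².
Tabulated IE_2 (kJ/mol): P 1907, B 2427.
So the second ionization energies run P < B.

B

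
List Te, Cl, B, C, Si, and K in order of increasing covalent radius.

C, B, Cl, Si, Te, K

Across a period the added protons contract the valence shell; down a group each new principal shell makes the atom larger.
Neither a single period nor a single group — weigh both effects.
B > C: B lies to the left of C in period 2, so the across-period effect alone puts B larger.
Cl > B: period and group pull opposite ways; the down-group shift dominates (99 vs 85 pm).
Si > Cl: both are in period 3; the period trend gives Si the larger value.
Te > Si: period and group pull opposite ways; the down-group shift dominates (136 vs 116 pm).
K > Te: period and group pull opposite ways; the across-period shift dominates (196 vs 136 pm).
Approximate values (pm): B 85, C 75, Si 116, Cl 99, K 196, Te 136.
So from smallest to largest: C < B < Cl < Si < Te < K.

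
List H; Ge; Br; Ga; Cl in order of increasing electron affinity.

Ga < H < Ge < Br < Cl

H is in period 1, group 1; Cl is in period 3, group 17; Ga is in period 4, group 13; Ge is in period 4, group 14; Br is in period 4, group 17.
Adding an electron releases more energy for atoms nearer the top right (short of the noble gases).
Neither a single period nor a single group — weigh both effects.
H > Ga: period and group pull opposite ways; the down-group shift dominates (73 vs 29 kJ/mol).
Ge > H: the two effects oppose for this pair; the across-period effect wins (119 vs 73 kJ/mol).
Br > Ge: Br lies to the right of Ge in period 4, so the across-period effect alone puts Br higher.
Cl > Br: Cl sits above Br in group 17, so the down-group effect alone puts Cl higher.
Approximate values (kJ/mol): H 73, Cl 349, Ga 29, Ge 119, Br 325.
So from lowest to highest: Ga < H < Ge < Br < Cl.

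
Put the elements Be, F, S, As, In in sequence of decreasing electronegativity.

F > S > As > In > Be

Be is in period 2, group 2; F is in period 2, group 17; S is in period 3, group 16; As is in period 4, group 15; In is in period 5, group 13.
Smaller atoms with higher effective nuclear charge are more electronegative.
Neither a single period nor a single group — weigh both effects.
In > Be: period and group pull opposite ways; the across-period shift dominates (1.78 vs 1.57).
As > In: relative to In, both the across-period and down-group shifts push As's electronegativity up.
S > As: both effects reinforce here, so S is clearly the higher of the two.
F > S: relative to S, both the across-period and down-group shifts push F's electronegativity up.
Tabulated electronegativity (Pauling): Be 1.57, F 3.98, S 2.58, As 2.18, In 1.78.
So from highest to lowest: F > S > As > In > Be.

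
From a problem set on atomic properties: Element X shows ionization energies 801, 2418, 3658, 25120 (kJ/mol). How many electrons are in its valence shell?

Look for the largest jump between consecutive ionization energies: IE4/IE3 ≈ 6.9, far larger than any earlier ratio.
That jump marks the point where a core electron is being removed. So the atom has 3 valence electrons.

3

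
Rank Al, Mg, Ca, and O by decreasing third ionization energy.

After 2 electrons have been removed, what remains? Al²⁺ still has 1 valence electron; Mg²⁺ is the bare [Ne] core; Ca²⁺ is the bare [Ar] core; O²⁺ still has 4 valence electrons.
Usually core removal costs more than valence removal, but here the competition is close: a tightly held n=2 valence electron can cost more to remove than an n=3 core electron, so the actual values have to decide it.
Valence configurations: Al²⁺ [Ne]3s¹, O²⁺ [He]2s²2p².
Tabulated IE_3 (kJ/mol): Al 2745, Mg 7733, Ca 4912, O 5300.
Overall IE_3 order: Al < Ca < O < Mg.

Mg, O, Ca, Al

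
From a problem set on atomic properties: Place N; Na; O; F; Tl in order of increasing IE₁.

IE₁ increases left→right with effective nuclear charge and decreases top→bottom as the valence shell moves farther out.
Here both period and group differ, so the two effects have to be weighed against each other.
Tl > Na: the two effects oppose for this pair; the across-period effect wins (589 vs 496 kJ/mol).
O > Tl: relative to Tl, both the across-period and down-group shifts push O's first ionization energy up.
N > O: this pair runs against the simple trend — see the exception note.
F > N: F lies to the right of N in period 2, so the across-period effect alone puts F higher.
Note the exception: N has a higher first ionization energy than O, contrary to the simple trend — pairing an electron in O's 2p⁴ costs repulsion energy, so O ionizes more easily than half-filled N (2p³).
For reference (kJ/mol): N 1402, O 1314, F 1681, Na 496, Tl 589.
So from lowest to highest: Na < Tl < O < N < F.

Na, Tl, O, N, F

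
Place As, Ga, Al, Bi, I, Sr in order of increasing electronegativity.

Al is in period 3, group 13; Ga is in period 4, group 13; As is in period 4, group 15; Sr is in period 5, group 2; I is in period 5, group 17; Bi is in period 6, group 15.
Electronegativity increases across a period and decreases down a group, tracking effective nuclear charge and atomic size.
Neither a single period nor a single group — weigh both effects.
Al > Sr: relative to Sr, both the across-period and down-group shifts push Al's electronegativity up.
Ga > Al: this pair runs against the simple trend — see the exception note.
Bi > Ga: the two effects oppose for this pair; the across-period effect wins (2.02 vs 1.81).
As > Bi: they share group 15; the group trend gives As the larger value.
I > As: period and group pull opposite ways; the across-period shift dominates (2.66 vs 2.18).
Note the exception: Ga has a higher electronegativity than Al, contrary to the simple trend — poor shielding by filled d (and f) subshells raises the heavier element's effective nuclear charge more than the simple down-group trend predicts.
Tabulated electronegativity (Pauling): Al 1.61, Ga 1.81, As 2.18, Sr 0.95, I 2.66, Bi 2.02.
So from lowest to highest: Sr < Al < Ga < Bi < As < I.

Sr < Al < Ga < Bi < As < I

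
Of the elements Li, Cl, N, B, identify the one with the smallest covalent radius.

Radius decreases left→right (rising Z_eff, same n) and increases top→bottom (higher n).
Neither a single period nor a single group — weigh both effects.
B > N: both are in period 2; the period trend gives B the larger value.
Cl > B: period and group pull opposite ways; the down-group shift dominates (99 vs 85 pm).
Li > Cl: the two effects oppose for this pair; the across-period effect wins (133 vs 99 pm).
Tabulated atomic radius (pm): Li 133, B 85, N 71, Cl 99.
The smallest covalent radius among these belongs to N.

N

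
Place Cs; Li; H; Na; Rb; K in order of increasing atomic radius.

H is in period 1, group 1; Li is in period 2, group 1; Na is in period 3, group 1; K is in period 4, group 1; Rb is in period 5, group 1; Cs is in period 6, group 1.
Radius decreases left→right (rising Z_eff, same n) and increases top→bottom (higher n).
All are in group 1, so atomic radius increases down the group.
So from smallest to largest: H < Li < Na < K < Rb < Cs.

H, Li, Na, K, Rb, Cs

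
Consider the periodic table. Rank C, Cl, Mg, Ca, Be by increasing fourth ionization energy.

After 3 electrons have been removed, what remains? C³⁺ still has 1 valence electron; Cl³⁺ still has 4 valence electrons; Mg³⁺ is already 1 electron into the core; Ca³⁺ is already 1 electron into the core; Be³⁺ is already 1 electron into the core.
Pulling an electron out of a noble-gas core costs far more than removing a remaining valence electron, so Ca, Mg and Be sit at the high end of IE_4.
Valence configurations: C³⁺ [He]2s¹, Cl³⁺ [Ne]3s²3p².
Approximate IE_4 values (kJ/mol): C 6223, Cl 5159, Mg 10543, Ca 6491, Be 21007.
Hence IE_4: Cl < C < Ca < Mg < Be.

Cl, C, Ca, Mg, Be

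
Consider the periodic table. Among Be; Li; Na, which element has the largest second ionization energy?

IE_2 is the cost of taking one more electron from the +1 cation: Be⁺ still has 1 valence electron; Li⁺ is the bare [He] core; Na⁺ is the bare [Ne] core.
Core electrons are held far more tightly than valence electrons, so Na and Li top the IE_2 order.
The numbers (kJ/mol): Be 1757, Li 7298, Na 4562.
So the second ionization energies run Be < Na < Li.

Li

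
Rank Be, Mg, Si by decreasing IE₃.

After 2 electrons have been removed, what remains? Be²⁺ is the bare [He] core; Mg²⁺ is the bare [Ne] core; Si²⁺ still has 2 valence electrons.
Pulling an electron out of a noble-gas core costs far more than removing a remaining valence electron, so Mg and Be sit at the high end of IE_3.
Approximate IE_3 values (kJ/mol): Be 14849, Mg 7733, Si 3232.
So the third ionization energies run Si < Mg < Be.

Be, Mg, Si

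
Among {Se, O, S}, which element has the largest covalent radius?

Across a period the added protons contract the valence shell; down a group each new principal shell makes the atom larger.
All are in group 16, so atomic radius increases down the group.
The largest covalent radius among these belongs to Se.

Se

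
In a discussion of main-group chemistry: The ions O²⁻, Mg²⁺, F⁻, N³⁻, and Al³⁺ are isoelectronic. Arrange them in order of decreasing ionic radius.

N³⁻ > O²⁻ > F⁻ > Mg²⁺ > Al³⁺

All of these have 10 electrons, so size is governed by nuclear charge alone: the more protons, the stronger the pull on the same electron cloud, and the smaller the ion.
Nuclear charges: Al³⁺ (Z=13), Mg²⁺ (Z=12), F⁻ (Z=9), O²⁻ (Z=8), N³⁻ (Z=7).
Largest to smallest: N³⁻ > O²⁻ > F⁻ > Mg²⁺ > Al³⁺.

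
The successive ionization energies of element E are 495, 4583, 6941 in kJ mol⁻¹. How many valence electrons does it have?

1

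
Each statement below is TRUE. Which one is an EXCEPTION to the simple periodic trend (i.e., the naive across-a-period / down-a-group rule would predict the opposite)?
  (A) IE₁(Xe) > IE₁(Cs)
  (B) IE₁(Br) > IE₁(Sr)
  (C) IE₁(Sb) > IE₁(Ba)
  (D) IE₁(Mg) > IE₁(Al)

(D)

The general trend: IE₁ increases across a period and decreases down a group.
(A) Xe (period 5, group 18) vs Cs (period 6, group 1): the stated order agrees with the simple trend.
(B) Br (period 4, group 17) vs Sr (period 5, group 2): the stated order agrees with the simple trend.
(C) Sb (period 5, group 15) vs Ba (period 6, group 2): the stated order agrees with the simple trend.
(D) Mg (period 3, group 2) vs Al (period 3, group 13): the stated order contradicts the simple trend.
The exception is (D): Al's single 3p electron is easier to remove than one from Mg's filled 3s².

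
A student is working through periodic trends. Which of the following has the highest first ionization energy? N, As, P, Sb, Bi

N

N is in period 2, group 15; P is in period 3, group 15; As is in period 4, group 15; Sb is in period 5, group 15; Bi is in period 6, group 15.
First ionization energy rises across a period (greater Z_eff holds electrons more tightly) and falls down a group (valence electrons are farther from the nucleus).
All are in group 15, so first ionization energy increases up the group.
The highest first ionization energy among these belongs to N.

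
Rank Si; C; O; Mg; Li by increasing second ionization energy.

IE_2 is the cost of taking one more electron from the +1 cation: Si⁺ still has 3 valence electrons; C⁺ still has 3 valence electrons; O⁺ still has 5 valence electrons; Mg⁺ still has 1 valence electron; Li⁺ is the bare [He] core.
Pulling an electron out of a noble-gas core costs far more than removing a remaining valence electron, so Li sits at the high end of IE_2.
Valence configurations: Si⁺ [Ne]3s²3p¹, C⁺ [He]2s²2p¹, O⁺ [He]2s²2p³, Mg⁺ [Ne]3s¹.
Tabulated IE_2 (kJ/mol): Si 1577, C 2353, O 3388, Mg 1451, Li 7298.
So the second ionization energies run Mg < Si < C < O < Li.

Mg, Si, C, O, Li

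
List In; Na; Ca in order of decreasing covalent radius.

Na is in period 3, group 1; Ca is in period 4, group 2; In is in period 5, group 13.
Radius decreases left→right (rising Z_eff, same n) and increases top→bottom (higher n).
These sit on a diagonal, where the across-period and down-group effects partly cancel.
Na > In: the two effects oppose for this pair; the across-period effect wins (155 vs 142 pm).
Ca > Na: the two effects oppose for this pair; the down-group effect wins (171 vs 155 pm).
Approximate values (pm): Na 155, Ca 171, In 142.
So from largest to smallest: Ca > Na > In.

Ca > Na > In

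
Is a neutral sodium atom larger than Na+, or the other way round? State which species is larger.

Na

Forming Na+ removes 1 electron from Na. Fewer electrons for the same nuclear charge means less shielding and a higher Z_eff on the remaining electrons, and for main-group metals the entire outer shell is lost.
A cation is smaller than its parent atom: Na+ < Na.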